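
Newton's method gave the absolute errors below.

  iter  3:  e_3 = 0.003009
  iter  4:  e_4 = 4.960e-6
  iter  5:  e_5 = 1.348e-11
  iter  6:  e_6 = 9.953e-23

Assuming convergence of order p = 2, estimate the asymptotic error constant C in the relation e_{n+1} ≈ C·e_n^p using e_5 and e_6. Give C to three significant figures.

0.548

C ≈ e_6 / e_5^2
  = 9.953e-23 / (1.348e-11)^2
  = 9.953e-23 / 1.8171e-22 ≈ 0.54774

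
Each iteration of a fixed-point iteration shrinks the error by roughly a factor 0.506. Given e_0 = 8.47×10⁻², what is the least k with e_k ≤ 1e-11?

34

After k steps, e_k ≈ 8.47×10⁻²·0.506^k.
Need 0.506^k ≤ 1e-11/8.47×10⁻² = 1.18064e-10.
k ≥ ln(1.18064e-10)/ln(0.506) = -22.8598/-0.68122 = 33.557.
Smallest integer k = 34.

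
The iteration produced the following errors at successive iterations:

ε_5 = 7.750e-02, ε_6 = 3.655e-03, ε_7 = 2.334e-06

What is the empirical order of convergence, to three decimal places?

2.409

p ≈ ln(ε_7/ε_6) / ln(ε_6/ε_5)
  = ln(2.334e-06/3.655e-03) / ln(3.655e-03/7.750e-02)
  = ln(0.000638577) / ln(0.0471613)
  = -7.356268 / -3.054182 ≈ 2.408589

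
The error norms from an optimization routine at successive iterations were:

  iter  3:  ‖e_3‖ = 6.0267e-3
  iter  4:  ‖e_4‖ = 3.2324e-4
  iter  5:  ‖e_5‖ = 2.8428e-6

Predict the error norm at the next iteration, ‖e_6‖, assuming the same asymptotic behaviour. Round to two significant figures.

First estimate the order: p ≈ ln(‖e_5‖/‖e_4‖) / ln(‖e_4‖/‖e_3‖) = ln(2.8428e-6/3.2324e-4)/ln(3.2324e-4/6.0267e-3) = ln(0.0087947)/ln(0.0536347) ≈ 1.6180.
Then ‖e_6‖ ≈ ‖e_5‖·(‖e_5‖/‖e_4‖)^p = 2.8428e-6·(0.0087947)^1.6180 = 2.8428e-6·0.000471791 ≈ 1.341e-09.

1.3e-9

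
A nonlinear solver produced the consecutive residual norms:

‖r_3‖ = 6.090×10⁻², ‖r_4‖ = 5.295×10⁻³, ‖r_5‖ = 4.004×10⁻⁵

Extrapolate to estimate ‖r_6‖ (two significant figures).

2.3e-9

First estimate the order: p ≈ ln(‖r_5‖/‖r_4‖) / ln(‖r_4‖/‖r_3‖) = ln(4.004×10⁻⁵/5.295×10⁻³)/ln(5.295×10⁻³/6.090×10⁻²) = ln(0.00756185)/ln(0.0869458) ≈ 1.9999.
Then ‖r_6‖ ≈ ‖r_5‖·(‖r_5‖/‖r_4‖)^p = 4.004×10⁻⁵·(0.00756185)^1.9999 = 4.004×10⁻⁵·5.72095e-05 ≈ 2.291e-09.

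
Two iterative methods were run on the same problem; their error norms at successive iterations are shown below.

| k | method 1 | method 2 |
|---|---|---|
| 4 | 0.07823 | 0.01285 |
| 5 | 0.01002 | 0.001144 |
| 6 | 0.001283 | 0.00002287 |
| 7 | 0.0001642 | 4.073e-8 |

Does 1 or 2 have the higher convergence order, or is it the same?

2

Method 1: p ≈ ln(0.0001642/0.001283)/ln(0.001283/0.01002) ≈ 1.00.
Method 2: p ≈ ln(4.073e-8/0.00002287)/ln(0.00002287/0.001144) ≈ 1.62.
Method 2 has the higher order (≈1.6 vs ≈1.0).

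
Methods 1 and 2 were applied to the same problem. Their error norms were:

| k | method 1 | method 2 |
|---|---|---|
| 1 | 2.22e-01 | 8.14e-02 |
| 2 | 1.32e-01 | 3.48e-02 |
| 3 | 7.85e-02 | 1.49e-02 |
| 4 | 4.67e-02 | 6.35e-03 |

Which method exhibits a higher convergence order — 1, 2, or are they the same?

Method 1: p ≈ ln(4.67e-02/7.85e-02)/ln(7.85e-02/1.32e-01) ≈ 1.00.
Method 2: p ≈ ln(6.35e-03/1.49e-02)/ln(1.49e-02/3.48e-02) ≈ 1.01.
Both orders ≈ 1.0 — effectively the same.

same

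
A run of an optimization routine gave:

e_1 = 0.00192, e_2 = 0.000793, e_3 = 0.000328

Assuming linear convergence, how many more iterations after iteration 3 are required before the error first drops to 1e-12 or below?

23

Rate ρ ≈ e_3/e_2 = 0.000328/0.000793 = 0.4136.
After j more steps, e_{3+j} ≈ 0.000328·ρ^j; need ρ^j ≤ 1e-12/0.000328 = 3.04878e-09.
j ≥ ln(3.04878e-09)/ln(0.4136) = -19.6085/-0.88286 = 22.210.
So 23 more iterations are needed.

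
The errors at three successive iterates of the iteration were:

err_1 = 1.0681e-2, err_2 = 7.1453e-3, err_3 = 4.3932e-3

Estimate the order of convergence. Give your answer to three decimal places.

p ≈ ln(err_3/err_2) / ln(err_2/err_1)
  = ln(4.3932e-3/7.1453e-3) / ln(7.1453e-3/1.0681e-2)
  = ln(0.614838) / ln(0.668973)
  = -0.486396 / -0.402012 ≈ 1.209904

1.210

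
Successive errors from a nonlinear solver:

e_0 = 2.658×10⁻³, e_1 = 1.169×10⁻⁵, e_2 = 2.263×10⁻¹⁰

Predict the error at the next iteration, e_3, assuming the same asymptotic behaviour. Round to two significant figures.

First estimate the order: p ≈ ln(e_2/e_1) / ln(e_1/e_0) = ln(2.263×10⁻¹⁰/1.169×10⁻⁵)/ln(1.169×10⁻⁵/2.658×10⁻³) = ln(1.93584e-05)/ln(0.00439804) ≈ 1.9999.
Then e_3 ≈ e_2·(e_2/e_1)^p = 2.263×10⁻¹⁰·(1.93584e-05)^1.9999 = 2.263×10⁻¹⁰·3.75155e-10 ≈ 8.49e-20.

8.5e-20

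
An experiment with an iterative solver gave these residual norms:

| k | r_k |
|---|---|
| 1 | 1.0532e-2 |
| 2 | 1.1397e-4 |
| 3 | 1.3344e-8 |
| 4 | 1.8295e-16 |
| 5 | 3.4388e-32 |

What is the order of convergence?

2

Consecutive ratios: r_5/r_4 = 3.4388e-32/1.8295e-16 = 1.87964e-16, r_4/r_3 = 1.8295e-16/1.3344e-8 = 1.37103e-08.
p ≈ ln(1.87964e-16)/ln(1.37103e-08) = -36.2103/-18.1051 ≈ 2.00.
So the convergence is quadratic (order 2).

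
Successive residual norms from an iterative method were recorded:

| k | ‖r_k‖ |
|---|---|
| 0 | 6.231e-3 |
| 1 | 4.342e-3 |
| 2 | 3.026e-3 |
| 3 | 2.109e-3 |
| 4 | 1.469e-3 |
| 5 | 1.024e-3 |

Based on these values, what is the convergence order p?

1

Consecutive ratios: ‖r_5‖/‖r_4‖ = 1.024e-3/1.469e-3 = 0.697073, ‖r_4‖/‖r_3‖ = 1.469e-3/2.109e-3 = 0.696539.
p ≈ ln(0.697073)/ln(0.696539) = -0.3609/-0.3616 ≈ 1.00.
So the convergence is linear (order 1).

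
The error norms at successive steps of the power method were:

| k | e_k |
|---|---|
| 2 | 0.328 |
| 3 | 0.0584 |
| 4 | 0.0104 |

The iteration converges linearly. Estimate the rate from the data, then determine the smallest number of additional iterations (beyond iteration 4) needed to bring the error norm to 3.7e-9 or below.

9

Rate ρ ≈ e_4/e_3 = 0.0104/0.0584 = 0.1781.
After j more steps, e_{4+j} ≈ 0.0104·ρ^j; need ρ^j ≤ 3.7e-9/0.0104 = 3.55769e-07.
j ≥ ln(3.55769e-07)/ln(0.1781) = -14.8490/-1.72541 = 8.606.
So 9 more iterations are needed.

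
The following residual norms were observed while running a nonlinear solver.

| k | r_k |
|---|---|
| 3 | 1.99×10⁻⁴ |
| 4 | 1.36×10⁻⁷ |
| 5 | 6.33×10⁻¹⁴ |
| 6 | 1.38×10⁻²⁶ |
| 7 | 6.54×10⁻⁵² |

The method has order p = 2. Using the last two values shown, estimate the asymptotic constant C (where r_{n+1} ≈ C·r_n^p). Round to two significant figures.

C ≈ r_7 / r_6^2
  = 6.54×10⁻⁵² / (1.38×10⁻²⁶)^2
  = 6.54×10⁻⁵² / 1.9044e-52 ≈ 3.4342

3.4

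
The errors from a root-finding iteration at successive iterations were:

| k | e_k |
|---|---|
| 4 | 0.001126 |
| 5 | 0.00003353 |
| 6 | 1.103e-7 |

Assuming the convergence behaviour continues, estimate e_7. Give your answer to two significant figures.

1.0e-11

First estimate the order: p ≈ ln(e_6/e_5) / ln(e_5/e_4) = ln(1.103e-7/0.00003353)/ln(0.00003353/0.001126) = ln(0.00328959)/ln(0.029778) ≈ 1.6269.
Then e_7 ≈ e_6·(e_6/e_5)^p = 1.103e-7·(0.00328959)^1.6269 = 1.103e-7·9.13352e-05 ≈ 1.007e-11.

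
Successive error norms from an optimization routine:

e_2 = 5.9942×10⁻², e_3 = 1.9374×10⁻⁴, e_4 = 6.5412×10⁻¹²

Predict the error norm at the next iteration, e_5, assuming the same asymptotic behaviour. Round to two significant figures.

First estimate the order: p ≈ ln(e_4/e_3) / ln(e_3/e_2) = ln(6.5412×10⁻¹²/1.9374×10⁻⁴)/ln(1.9374×10⁻⁴/5.9942×10⁻²) = ln(3.37628e-08)/ln(0.00323212) ≈ 3.0000.
Then e_5 ≈ e_4·(e_4/e_3)^p = 6.5412×10⁻¹²·(3.37628e-08)^3.0000 = 6.5412×10⁻¹²·3.84871e-23 ≈ 2.518e-34.

2.5e-34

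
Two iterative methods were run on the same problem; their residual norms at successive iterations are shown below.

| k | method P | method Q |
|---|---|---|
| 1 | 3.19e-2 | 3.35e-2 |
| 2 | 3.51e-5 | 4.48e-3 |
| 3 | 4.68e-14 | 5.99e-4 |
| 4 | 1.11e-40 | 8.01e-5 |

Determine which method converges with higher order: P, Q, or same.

P

Method P: p ≈ ln(1.11e-40/4.68e-14)/ln(4.68e-14/3.51e-5) ≈ 3.00.
Method Q: p ≈ ln(8.01e-5/5.99e-4)/ln(5.99e-4/4.48e-3) ≈ 1.00.
Method P has the higher order (≈3.0 vs ≈1.0).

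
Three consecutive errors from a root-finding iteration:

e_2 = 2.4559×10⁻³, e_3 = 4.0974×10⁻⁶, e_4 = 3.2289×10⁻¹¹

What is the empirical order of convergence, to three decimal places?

1.837

p ≈ ln(e_4/e_3) / ln(e_3/e_2)
  = ln(3.2289×10⁻¹¹/4.0974×10⁻⁶) / ln(4.0974×10⁻⁶/2.4559×10⁻³)
  = ln(7.88036e-06) / ln(0.00166839)
  = -11.751137 / -6.395896 ≈ 1.837293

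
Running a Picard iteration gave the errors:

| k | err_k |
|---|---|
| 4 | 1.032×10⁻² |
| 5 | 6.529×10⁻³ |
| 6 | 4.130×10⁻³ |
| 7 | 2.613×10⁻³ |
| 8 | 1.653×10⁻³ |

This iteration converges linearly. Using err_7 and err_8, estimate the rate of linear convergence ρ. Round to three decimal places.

0.633

ρ ≈ err_8/err_7 = 1.653×10⁻³/2.613×10⁻³ = 0.63261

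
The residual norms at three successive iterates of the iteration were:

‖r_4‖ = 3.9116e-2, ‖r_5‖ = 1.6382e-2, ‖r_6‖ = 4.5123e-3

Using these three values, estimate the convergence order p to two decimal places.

p ≈ ln(‖r_6‖/‖r_5‖) / ln(‖r_5‖/‖r_4‖)
  = ln(4.5123e-3/1.6382e-2) / ln(1.6382e-2/3.9116e-2)
  = ln(0.275443) / ln(0.418806)
  = -1.28937 / -0.87035 ≈ 1.48144

1.48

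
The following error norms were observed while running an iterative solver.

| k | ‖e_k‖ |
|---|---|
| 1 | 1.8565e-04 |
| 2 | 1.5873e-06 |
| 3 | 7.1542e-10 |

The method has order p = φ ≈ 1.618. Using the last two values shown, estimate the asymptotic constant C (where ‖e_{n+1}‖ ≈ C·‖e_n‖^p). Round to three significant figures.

1.73

C ≈ ‖e_3‖ / ‖e_2‖^1.618
  = 7.1542e-10 / (1.5873e-06)^1.618
  = 7.1542e-10 / 4.13682e-10 ≈ 1.7294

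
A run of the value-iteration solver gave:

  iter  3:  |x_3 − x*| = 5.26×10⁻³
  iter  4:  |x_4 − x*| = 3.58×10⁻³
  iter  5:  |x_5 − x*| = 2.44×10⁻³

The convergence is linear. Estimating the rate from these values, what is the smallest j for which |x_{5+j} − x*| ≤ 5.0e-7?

23

Rate ρ ≈ |x_5 − x*|/|x_4 − x*| = 2.44×10⁻³/3.58×10⁻³ = 0.6816.
After j more steps, |x_{5+j} − x*| ≈ 2.44×10⁻³·ρ^j; need ρ^j ≤ 5.0e-7/2.44×10⁻³ = 0.000204918.
j ≥ ln(0.000204918)/ln(0.6816) = -8.4929/-0.38331 = 22.157.
So 23 more iterations are needed.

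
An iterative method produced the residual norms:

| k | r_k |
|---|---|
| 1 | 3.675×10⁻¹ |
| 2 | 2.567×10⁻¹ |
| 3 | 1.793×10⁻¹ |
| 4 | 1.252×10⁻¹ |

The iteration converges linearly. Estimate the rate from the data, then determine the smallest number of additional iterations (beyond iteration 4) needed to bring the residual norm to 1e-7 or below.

Rate ρ ≈ r_4/r_3 = 1.252×10⁻¹/1.793×10⁻¹ = 0.6983.
After j more steps, r_{4+j} ≈ 1.252×10⁻¹·ρ^j; need ρ^j ≤ 1e-7/1.252×10⁻¹ = 7.98722e-07.
j ≥ ln(7.98722e-07)/ln(0.6983) = -14.0403/-0.35911 = 39.097.
So 40 more iterations are needed.

40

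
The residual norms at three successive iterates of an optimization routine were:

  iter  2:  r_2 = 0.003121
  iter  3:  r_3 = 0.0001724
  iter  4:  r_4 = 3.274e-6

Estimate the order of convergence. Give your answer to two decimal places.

p ≈ ln(r_4/r_3) / ln(r_3/r_2)
  = ln(3.274e-6/0.0001724) / ln(0.0001724/0.003121)
  = ln(0.0189907) / ln(0.0552387)
  = -3.96381 / -2.89609 ≈ 1.36868

1.37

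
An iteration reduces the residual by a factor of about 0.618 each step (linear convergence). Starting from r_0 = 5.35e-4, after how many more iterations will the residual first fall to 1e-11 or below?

After k steps, r_k ≈ 5.35e-4·0.618^k.
Need 0.618^k ≤ 1e-11/5.35e-4 = 1.86916e-08.
k ≥ ln(1.86916e-08)/ln(0.618) = -17.7952/-0.48127 = 36.976.
Smallest integer k = 37.

37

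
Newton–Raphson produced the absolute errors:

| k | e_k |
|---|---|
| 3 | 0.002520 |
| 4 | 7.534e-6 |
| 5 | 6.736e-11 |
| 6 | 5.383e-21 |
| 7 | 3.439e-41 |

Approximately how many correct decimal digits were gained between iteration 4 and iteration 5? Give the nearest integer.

5

Digits gained ≈ log₁₀(e_4/e_5) = log₁₀(7.534e-6/6.736e-11) = log₁₀(111847) ≈ 5.049.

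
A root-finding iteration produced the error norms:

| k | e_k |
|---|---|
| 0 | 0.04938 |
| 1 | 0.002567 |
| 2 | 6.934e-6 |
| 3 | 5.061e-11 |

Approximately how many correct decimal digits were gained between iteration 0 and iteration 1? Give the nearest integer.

1

Digits gained ≈ log₁₀(e_0/e_1) = log₁₀(0.04938/0.002567) = log₁₀(19.2365) ≈ 1.284.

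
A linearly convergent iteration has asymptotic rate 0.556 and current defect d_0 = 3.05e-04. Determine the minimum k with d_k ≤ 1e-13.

After k steps, d_k ≈ 3.05e-04·0.556^k.
Need 0.556^k ≤ 1e-13/3.05e-04 = 3.27869e-10.
k ≥ ln(3.27869e-10)/ln(0.556) = -21.8384/-0.58699 = 37.204.
Smallest integer k = 38.

38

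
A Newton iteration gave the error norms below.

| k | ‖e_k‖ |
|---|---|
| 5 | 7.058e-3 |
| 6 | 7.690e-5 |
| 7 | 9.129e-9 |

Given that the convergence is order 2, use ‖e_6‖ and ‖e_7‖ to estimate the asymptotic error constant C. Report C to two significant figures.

C ≈ ‖e_7‖ / ‖e_6‖^2
  = 9.129e-9 / (7.690e-5)^2
  = 9.129e-9 / 5.91361e-09 ≈ 1.5437

1.5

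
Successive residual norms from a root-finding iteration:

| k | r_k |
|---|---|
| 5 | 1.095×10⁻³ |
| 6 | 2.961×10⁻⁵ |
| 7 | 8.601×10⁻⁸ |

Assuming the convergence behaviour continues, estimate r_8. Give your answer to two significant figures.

6.8e-12

First estimate the order: p ≈ ln(r_7/r_6) / ln(r_6/r_5) = ln(8.601×10⁻⁸/2.961×10⁻⁵)/ln(2.961×10⁻⁵/1.095×10⁻³) = ln(0.00290476)/ln(0.0270411) ≈ 1.6179.
Then r_8 ≈ r_7·(r_7/r_6)^p = 8.601×10⁻⁸·(0.00290476)^1.6179 = 8.601×10⁻⁸·7.8626e-05 ≈ 6.763e-12.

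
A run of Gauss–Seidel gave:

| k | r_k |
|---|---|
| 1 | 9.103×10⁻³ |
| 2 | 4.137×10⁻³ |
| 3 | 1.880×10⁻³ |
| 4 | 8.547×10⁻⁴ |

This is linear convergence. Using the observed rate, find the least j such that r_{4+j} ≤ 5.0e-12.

Rate ρ ≈ r_4/r_3 = 8.547×10⁻⁴/1.880×10⁻³ = 0.4546.
After j more steps, r_{4+j} ≈ 8.547×10⁻⁴·ρ^j; need ρ^j ≤ 5.0e-12/8.547×10⁻⁴ = 5.85001e-09.
j ≥ ln(5.85001e-09)/ln(0.4546) = -18.9568/-0.78834 = 24.046.
So 25 more iterations are needed.

25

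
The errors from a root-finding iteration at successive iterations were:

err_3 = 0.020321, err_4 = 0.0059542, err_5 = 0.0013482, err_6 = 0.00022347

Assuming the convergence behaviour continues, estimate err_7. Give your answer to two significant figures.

First estimate the order: p ≈ ln(err_6/err_5) / ln(err_5/err_4) = ln(0.00022347/0.0013482)/ln(0.0013482/0.0059542) = ln(0.165754)/ln(0.226428) ≈ 1.2100.
Then err_7 ≈ err_6·(err_6/err_5)^p = 0.00022347·(0.165754)^1.2100 = 0.00022347·0.113645 ≈ 2.54e-05.

2.5e-5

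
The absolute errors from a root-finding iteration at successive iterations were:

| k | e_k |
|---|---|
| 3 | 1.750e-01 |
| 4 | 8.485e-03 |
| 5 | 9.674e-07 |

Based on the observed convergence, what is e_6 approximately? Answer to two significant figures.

First estimate the order: p ≈ ln(e_5/e_4) / ln(e_4/e_3) = ln(9.674e-07/8.485e-03)/ln(8.485e-03/1.750e-01) = ln(0.000114013)/ln(0.0484857) ≈ 2.9999.
Then e_6 ≈ e_5·(e_5/e_4)^p = 9.674e-07·(0.000114013)^2.9999 = 9.674e-07·1.4834e-12 ≈ 1.435e-18.

1.4e-18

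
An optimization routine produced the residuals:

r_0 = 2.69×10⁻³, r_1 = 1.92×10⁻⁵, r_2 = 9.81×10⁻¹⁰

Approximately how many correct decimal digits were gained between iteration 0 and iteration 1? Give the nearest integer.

2

Digits gained ≈ log₁₀(r_0/r_1) = log₁₀(2.69×10⁻³/1.92×10⁻⁵) = log₁₀(140.104) ≈ 2.146.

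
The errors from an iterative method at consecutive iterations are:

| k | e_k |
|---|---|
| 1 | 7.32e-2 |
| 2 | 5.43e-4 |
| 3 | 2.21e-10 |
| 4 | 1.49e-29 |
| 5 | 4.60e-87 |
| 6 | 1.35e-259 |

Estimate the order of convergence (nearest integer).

3

Consecutive ratios: e_6/e_5 = 1.35e-259/4.60e-87 = 2.93478e-173, e_5/e_4 = 4.60e-87/1.49e-29 = 3.08725e-58.
p ≈ ln(2.93478e-173)/ln(3.08725e-58) = -397.2706/-132.4227 ≈ 3.00.
So the convergence is cubic (order 3).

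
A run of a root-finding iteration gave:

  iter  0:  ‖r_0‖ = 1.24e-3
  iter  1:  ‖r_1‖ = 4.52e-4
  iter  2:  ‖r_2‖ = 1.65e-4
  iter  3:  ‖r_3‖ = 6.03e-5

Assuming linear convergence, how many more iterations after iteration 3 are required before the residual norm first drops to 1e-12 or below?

Rate ρ ≈ ‖r_3‖/‖r_2‖ = 6.03e-5/1.65e-4 = 0.3655.
After j more steps, ‖r_{3+j}‖ ≈ 6.03e-5·ρ^j; need ρ^j ≤ 1e-12/6.03e-5 = 1.65837e-08.
j ≥ ln(1.65837e-08)/ln(0.3655) = -17.9148/-1.00649 = 17.799.
So 18 more iterations are needed.

18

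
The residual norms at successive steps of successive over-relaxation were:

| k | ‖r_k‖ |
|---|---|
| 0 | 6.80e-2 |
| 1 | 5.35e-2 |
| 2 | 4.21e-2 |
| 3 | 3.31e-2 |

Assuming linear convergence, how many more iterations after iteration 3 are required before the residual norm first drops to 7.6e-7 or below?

45

Rate ρ ≈ ‖r_3‖/‖r_2‖ = 3.31e-2/4.21e-2 = 0.7862.
After j more steps, ‖r_{3+j}‖ ≈ 3.31e-2·ρ^j; need ρ^j ≤ 7.6e-7/3.31e-2 = 2.29607e-05.
j ≥ ln(2.29607e-05)/ln(0.7862) = -10.6817/-0.24054 = 44.407.
So 45 more iterations are needed.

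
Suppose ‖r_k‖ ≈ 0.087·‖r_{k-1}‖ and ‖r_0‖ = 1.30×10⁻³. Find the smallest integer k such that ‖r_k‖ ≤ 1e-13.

After k steps, ‖r_k‖ ≈ 1.30×10⁻³·0.087^k.
Need 0.087^k ≤ 1e-13/1.30×10⁻³ = 7.69231e-11.
k ≥ ln(7.69231e-11)/ln(0.087) = -23.2882/-2.44185 = 9.537.
Smallest integer k = 10.

10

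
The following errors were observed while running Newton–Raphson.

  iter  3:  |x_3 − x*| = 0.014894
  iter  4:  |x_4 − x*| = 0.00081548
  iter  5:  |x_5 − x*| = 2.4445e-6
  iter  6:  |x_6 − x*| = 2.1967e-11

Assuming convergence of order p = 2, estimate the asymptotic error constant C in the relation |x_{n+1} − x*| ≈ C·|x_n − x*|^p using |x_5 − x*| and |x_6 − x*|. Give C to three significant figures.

3.68

C ≈ |x_6 − x*| / |x_5 − x*|^2
  = 2.1967e-11 / (2.4445e-6)^2
  = 2.1967e-11 / 5.97558e-12 ≈ 3.6761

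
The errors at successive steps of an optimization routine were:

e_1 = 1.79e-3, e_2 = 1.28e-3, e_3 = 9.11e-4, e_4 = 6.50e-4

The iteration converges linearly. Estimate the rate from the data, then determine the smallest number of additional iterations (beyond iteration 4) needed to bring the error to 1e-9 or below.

40

Rate ρ ≈ e_4/e_3 = 6.50e-4/9.11e-4 = 0.7135.
After j more steps, e_{4+j} ≈ 6.50e-4·ρ^j; need ρ^j ≤ 1e-9/6.50e-4 = 1.53846e-06.
j ≥ ln(1.53846e-06)/ln(0.7135) = -13.3847/-0.33757 = 39.650.
So 40 more iterations are needed.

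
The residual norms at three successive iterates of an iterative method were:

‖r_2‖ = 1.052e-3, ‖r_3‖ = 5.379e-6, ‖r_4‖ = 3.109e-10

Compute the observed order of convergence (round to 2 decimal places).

1.85

p ≈ ln(‖r_4‖/‖r_3‖) / ln(‖r_3‖/‖r_2‖)
  = ln(3.109e-10/5.379e-6) / ln(5.379e-6/1.052e-3)
  = ln(5.77988e-05) / ln(0.00511312)
  = -9.75854 / -5.27595 ≈ 1.84963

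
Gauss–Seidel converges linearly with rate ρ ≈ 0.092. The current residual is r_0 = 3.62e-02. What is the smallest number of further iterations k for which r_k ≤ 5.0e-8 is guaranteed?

6

After k steps, r_k ≈ 3.62e-02·0.092^k.
Need 0.092^k ≤ 5.0e-8/3.62e-02 = 1.38122e-06.
k ≥ ln(1.38122e-06)/ln(0.092) = -13.4925/-2.38597 = 5.655.
Smallest integer k = 6.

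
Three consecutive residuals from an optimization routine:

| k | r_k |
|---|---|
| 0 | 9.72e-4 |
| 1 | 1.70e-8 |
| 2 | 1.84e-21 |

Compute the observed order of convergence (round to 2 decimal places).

2.73

p ≈ ln(r_2/r_1) / ln(r_1/r_0)
  = ln(1.84e-21/1.70e-8) / ln(1.70e-8/9.72e-4)
  = ln(1.08235e-13) / ln(1.74897e-05)
  = -29.85447 / -10.95390 ≈ 2.72546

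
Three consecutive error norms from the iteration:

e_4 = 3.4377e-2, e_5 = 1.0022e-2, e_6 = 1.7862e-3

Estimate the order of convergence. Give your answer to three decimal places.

p ≈ ln(e_6/e_5) / ln(e_5/e_4)
  = ln(1.7862e-3/1.0022e-2) / ln(1.0022e-2/3.4377e-2)
  = ln(0.178228) / ln(0.291532)
  = -1.724692 / -1.232606 ≈ 1.399224

1.399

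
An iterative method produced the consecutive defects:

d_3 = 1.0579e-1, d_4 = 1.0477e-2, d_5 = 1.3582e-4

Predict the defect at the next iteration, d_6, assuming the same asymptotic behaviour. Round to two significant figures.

3.9e-8

First estimate the order: p ≈ ln(d_5/d_4) / ln(d_4/d_3) = ln(1.3582e-4/1.0477e-2)/ln(1.0477e-2/1.0579e-1) = ln(0.0129636)/ln(0.0990358) ≈ 1.8794.
Then d_6 ≈ d_5·(d_5/d_4)^p = 1.3582e-4·(0.0129636)^1.8794 = 1.3582e-4·0.000283829 ≈ 3.855e-08.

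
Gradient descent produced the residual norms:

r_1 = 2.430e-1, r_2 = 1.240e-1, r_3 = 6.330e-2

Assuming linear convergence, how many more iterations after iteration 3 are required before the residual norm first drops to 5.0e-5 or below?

11

Rate ρ ≈ r_3/r_2 = 6.330e-2/1.240e-1 = 0.5105.
After j more steps, r_{3+j} ≈ 6.330e-2·ρ^j; need ρ^j ≤ 5.0e-5/6.330e-2 = 0.000789889.
j ≥ ln(0.000789889)/ln(0.5105) = -7.1436/-0.67236 = 10.625.
So 11 more iterations are needed.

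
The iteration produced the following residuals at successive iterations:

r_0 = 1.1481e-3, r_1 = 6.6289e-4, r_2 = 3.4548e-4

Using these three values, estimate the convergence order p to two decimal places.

p ≈ ln(r_2/r_1) / ln(r_1/r_0)
  = ln(3.4548e-4/6.6289e-4) / ln(6.6289e-4/1.1481e-3)
  = ln(0.521172) / ln(0.57738)
  = -0.65168 / -0.54925 ≈ 1.18649

1.19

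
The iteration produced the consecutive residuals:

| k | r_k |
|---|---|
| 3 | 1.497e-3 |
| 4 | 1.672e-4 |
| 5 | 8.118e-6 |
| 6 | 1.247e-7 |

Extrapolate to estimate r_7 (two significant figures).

3.9e-10

First estimate the order: p ≈ ln(r_6/r_5) / ln(r_5/r_4) = ln(1.247e-7/8.118e-6)/ln(8.118e-6/1.672e-4) = ln(0.0153609)/ln(0.0485526) ≈ 1.3804.
Then r_7 ≈ r_6·(r_6/r_5)^p = 1.247e-7·(0.0153609)^1.3804 = 1.247e-7·0.00313711 ≈ 3.912e-10.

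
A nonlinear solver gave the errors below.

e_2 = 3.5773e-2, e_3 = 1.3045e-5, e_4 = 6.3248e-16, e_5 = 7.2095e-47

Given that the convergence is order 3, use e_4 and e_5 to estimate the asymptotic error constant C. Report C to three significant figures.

C ≈ e_5 / e_4^3
  = 7.2095e-47 / (6.3248e-16)^3
  = 7.2095e-47 / 2.53012e-46 ≈ 0.28495

0.285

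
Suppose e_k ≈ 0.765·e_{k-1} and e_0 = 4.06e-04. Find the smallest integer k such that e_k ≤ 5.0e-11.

60

After k steps, e_k ≈ 4.06e-04·0.765^k.
Need 0.765^k ≤ 5.0e-11/4.06e-04 = 1.23153e-07.
k ≥ ln(1.23153e-07)/ln(0.765) = -15.9098/-0.26788 = 59.392.
Smallest integer k = 60.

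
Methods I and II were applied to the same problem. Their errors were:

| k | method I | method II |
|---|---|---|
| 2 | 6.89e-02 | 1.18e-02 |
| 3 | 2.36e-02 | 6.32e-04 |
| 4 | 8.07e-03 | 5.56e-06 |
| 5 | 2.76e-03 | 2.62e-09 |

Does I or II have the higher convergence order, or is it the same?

II

Method I: p ≈ ln(2.76e-03/8.07e-03)/ln(8.07e-03/2.36e-02) ≈ 1.00.
Method II: p ≈ ln(2.62e-09/5.56e-06)/ln(5.56e-06/6.32e-04) ≈ 1.62.
Method II has the higher order (≈1.6 vs ≈1.0).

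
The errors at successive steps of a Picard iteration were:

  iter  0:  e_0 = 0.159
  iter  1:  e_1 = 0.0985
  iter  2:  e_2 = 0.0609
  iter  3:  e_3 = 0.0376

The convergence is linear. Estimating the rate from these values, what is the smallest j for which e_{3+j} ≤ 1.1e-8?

Rate ρ ≈ e_3/e_2 = 0.0376/0.0609 = 0.6174.
After j more steps, e_{3+j} ≈ 0.0376·ρ^j; need ρ^j ≤ 1.1e-8/0.0376 = 2.92553e-07.
j ≥ ln(2.92553e-07)/ln(0.6174) = -15.0446/-0.48224 = 31.197.
So 32 more iterations are needed.

32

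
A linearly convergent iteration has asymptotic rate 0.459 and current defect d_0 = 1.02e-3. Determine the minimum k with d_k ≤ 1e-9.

18

After k steps, d_k ≈ 1.02e-3·0.459^k.
Need 0.459^k ≤ 1e-9/1.02e-3 = 9.80392e-07.
k ≥ ln(9.80392e-07)/ln(0.459) = -13.8353/-0.77871 = 17.767.
Smallest integer k = 18.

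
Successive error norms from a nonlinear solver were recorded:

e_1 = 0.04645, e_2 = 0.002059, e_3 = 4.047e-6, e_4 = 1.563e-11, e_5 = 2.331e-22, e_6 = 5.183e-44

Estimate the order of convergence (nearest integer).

Consecutive ratios: e_6/e_5 = 5.183e-44/2.331e-22 = 2.22351e-22, e_5/e_4 = 2.331e-22/1.563e-11 = 1.49136e-11.
p ≈ ln(2.22351e-22)/ln(1.49136e-11) = -49.8578/-24.9287 ≈ 2.00.
So the convergence is quadratic (order 2).

2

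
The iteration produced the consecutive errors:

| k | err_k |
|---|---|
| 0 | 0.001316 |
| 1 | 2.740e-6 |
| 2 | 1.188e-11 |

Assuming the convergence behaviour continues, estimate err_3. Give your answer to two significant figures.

2.2e-22

First estimate the order: p ≈ ln(err_2/err_1) / ln(err_1/err_0) = ln(1.188e-11/2.740e-6)/ln(2.740e-6/0.001316) = ln(4.33577e-06)/ln(0.00208207) ≈ 2.0000.
Then err_3 ≈ err_2·(err_2/err_1)^p = 1.188e-11·(4.33577e-06)^2.0000 = 1.188e-11·1.87989e-11 ≈ 2.233e-22.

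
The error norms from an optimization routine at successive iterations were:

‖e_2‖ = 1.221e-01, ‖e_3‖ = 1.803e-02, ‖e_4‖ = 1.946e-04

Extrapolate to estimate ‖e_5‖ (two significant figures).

4.3e-9

First estimate the order: p ≈ ln(‖e_4‖/‖e_3‖) / ln(‖e_3‖/‖e_2‖) = ln(1.946e-04/1.803e-02)/ln(1.803e-02/1.221e-01) = ln(0.0107931)/ln(0.147666) ≈ 2.3677.
Then ‖e_5‖ ≈ ‖e_4‖·(‖e_4‖/‖e_3‖)^p = 1.946e-04·(0.0107931)^2.3677 = 1.946e-04·2.20333e-05 ≈ 4.288e-09.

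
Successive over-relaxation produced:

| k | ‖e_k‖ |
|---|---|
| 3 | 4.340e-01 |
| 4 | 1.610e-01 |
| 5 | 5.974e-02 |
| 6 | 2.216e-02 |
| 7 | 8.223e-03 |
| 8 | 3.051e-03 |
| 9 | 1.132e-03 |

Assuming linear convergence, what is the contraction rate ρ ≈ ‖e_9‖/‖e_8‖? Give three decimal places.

0.371

ρ ≈ ‖e_9‖/‖e_8‖ = 1.132e-03/3.051e-03 = 0.37103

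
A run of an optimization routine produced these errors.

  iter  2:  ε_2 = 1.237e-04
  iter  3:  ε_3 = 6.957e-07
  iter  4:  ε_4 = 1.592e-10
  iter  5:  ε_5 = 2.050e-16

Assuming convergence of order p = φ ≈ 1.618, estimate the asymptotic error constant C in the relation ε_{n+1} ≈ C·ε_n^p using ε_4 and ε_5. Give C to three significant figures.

1.46

C ≈ ε_5 / ε_4^1.618
  = 2.050e-16 / (1.592e-10)^1.618
  = 2.050e-16 / 1.40199e-16 ≈ 1.4622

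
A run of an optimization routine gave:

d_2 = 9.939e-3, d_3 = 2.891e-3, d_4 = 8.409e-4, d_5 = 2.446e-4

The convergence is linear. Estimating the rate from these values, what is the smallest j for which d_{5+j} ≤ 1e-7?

Rate ρ ≈ d_5/d_4 = 2.446e-4/8.409e-4 = 0.2909.
After j more steps, d_{5+j} ≈ 2.446e-4·ρ^j; need ρ^j ≤ 1e-7/2.446e-4 = 0.000408831.
j ≥ ln(0.000408831)/ln(0.2909) = -7.8022/-1.23478 = 6.319.
So 7 more iterations are needed.

7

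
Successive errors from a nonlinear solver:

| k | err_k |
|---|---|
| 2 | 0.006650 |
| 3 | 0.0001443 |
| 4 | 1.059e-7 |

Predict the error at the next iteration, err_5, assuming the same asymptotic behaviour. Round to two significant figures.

First estimate the order: p ≈ ln(err_4/err_3) / ln(err_3/err_2) = ln(1.059e-7/0.0001443)/ln(0.0001443/0.006650) = ln(0.000733888)/ln(0.0216992) ≈ 1.8841.
Then err_5 ≈ err_4·(err_4/err_3)^p = 1.059e-7·(0.000733888)^1.8841 = 1.059e-7·1.24318e-06 ≈ 1.317e-13.

1.3e-13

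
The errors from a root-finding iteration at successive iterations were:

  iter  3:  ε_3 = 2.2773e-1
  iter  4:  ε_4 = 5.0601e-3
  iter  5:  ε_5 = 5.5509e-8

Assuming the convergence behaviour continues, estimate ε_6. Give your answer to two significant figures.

First estimate the order: p ≈ ln(ε_5/ε_4) / ln(ε_4/ε_3) = ln(5.5509e-8/5.0601e-3)/ln(5.0601e-3/2.2773e-1) = ln(1.09699e-05)/ln(0.0222197) ≈ 3.0000.
Then ε_6 ≈ ε_5·(ε_5/ε_4)^p = 5.5509e-8·(1.09699e-05)^3.0000 = 5.5509e-8·1.3201e-15 ≈ 7.328e-23.

7.3e-23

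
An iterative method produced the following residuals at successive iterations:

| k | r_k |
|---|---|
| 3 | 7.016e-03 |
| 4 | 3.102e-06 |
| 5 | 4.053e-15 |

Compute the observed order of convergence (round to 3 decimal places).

2.648

p ≈ ln(r_5/r_4) / ln(r_4/r_3)
  = ln(4.053e-15/3.102e-06) / ln(3.102e-06/7.016e-03)
  = ln(1.30658e-09) / ln(0.000442132)
  = -20.455853 / -7.723902 ≈ 2.648383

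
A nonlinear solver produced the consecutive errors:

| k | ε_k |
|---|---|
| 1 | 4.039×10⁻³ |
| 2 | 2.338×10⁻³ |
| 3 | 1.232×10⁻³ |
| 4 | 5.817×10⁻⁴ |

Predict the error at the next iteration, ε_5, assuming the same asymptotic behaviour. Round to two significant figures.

2.4e-4

First estimate the order: p ≈ ln(ε_4/ε_3) / ln(ε_3/ε_2) = ln(5.817×10⁻⁴/1.232×10⁻³)/ln(1.232×10⁻³/2.338×10⁻³) = ln(0.472159)/ln(0.526946) ≈ 1.1714.
Then ε_5 ≈ ε_4·(ε_4/ε_3)^p = 5.817×10⁻⁴·(0.472159)^1.1714 = 5.817×10⁻⁴·0.415171 ≈ 0.0002415.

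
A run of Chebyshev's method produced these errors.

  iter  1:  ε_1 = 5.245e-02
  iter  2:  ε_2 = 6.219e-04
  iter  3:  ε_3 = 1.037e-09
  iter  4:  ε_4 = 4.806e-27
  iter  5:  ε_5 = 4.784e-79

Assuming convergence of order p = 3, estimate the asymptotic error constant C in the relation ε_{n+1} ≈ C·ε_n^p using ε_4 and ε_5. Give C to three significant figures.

4.31

C ≈ ε_5 / ε_4^3
  = 4.784e-79 / (4.806e-27)^3
  = 4.784e-79 / 1.11007e-79 ≈ 4.3096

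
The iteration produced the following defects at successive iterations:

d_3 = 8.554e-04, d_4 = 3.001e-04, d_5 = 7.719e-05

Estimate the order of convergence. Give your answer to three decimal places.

1.296

p ≈ ln(d_5/d_4) / ln(d_4/d_3)
  = ln(7.719e-05/3.001e-04) / ln(3.001e-04/8.554e-04)
  = ln(0.257214) / ln(0.35083)
  = -1.357847 / -1.047454 ≈ 1.296331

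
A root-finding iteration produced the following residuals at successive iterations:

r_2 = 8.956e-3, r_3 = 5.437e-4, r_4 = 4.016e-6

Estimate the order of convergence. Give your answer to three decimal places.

p ≈ ln(r_4/r_3) / ln(r_3/r_2)
  = ln(4.016e-6/5.437e-4) / ln(5.437e-4/8.956e-3)
  = ln(0.00738643) / ln(0.0607079)
  = -4.908111 / -2.801681 ≈ 1.751845

1.752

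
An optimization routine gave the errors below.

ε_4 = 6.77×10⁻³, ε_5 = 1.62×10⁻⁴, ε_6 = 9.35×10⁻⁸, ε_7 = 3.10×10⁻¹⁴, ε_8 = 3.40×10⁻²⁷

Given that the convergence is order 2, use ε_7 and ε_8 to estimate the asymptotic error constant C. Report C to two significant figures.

C ≈ ε_8 / ε_7^2
  = 3.40×10⁻²⁷ / (3.10×10⁻¹⁴)^2
  = 3.40×10⁻²⁷ / 9.61e-28 ≈ 3.538

3.5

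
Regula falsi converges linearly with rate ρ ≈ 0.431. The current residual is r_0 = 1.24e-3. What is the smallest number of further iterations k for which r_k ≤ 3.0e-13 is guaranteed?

After k steps, r_k ≈ 1.24e-3·0.431^k.
Need 0.431^k ≤ 3.0e-13/1.24e-3 = 2.41935e-10.
k ≥ ln(2.41935e-10)/ln(0.431) = -22.1424/-0.84165 = 26.308.
Smallest integer k = 27.

27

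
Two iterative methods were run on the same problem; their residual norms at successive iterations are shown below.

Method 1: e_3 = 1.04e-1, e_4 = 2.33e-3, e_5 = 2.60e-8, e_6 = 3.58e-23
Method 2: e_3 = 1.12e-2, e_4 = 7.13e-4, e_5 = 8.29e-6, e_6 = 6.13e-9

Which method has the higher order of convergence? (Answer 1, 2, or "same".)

1

Method 1: p ≈ ln(3.58e-23/2.60e-8)/ln(2.60e-8/2.33e-3) ≈ 3.00.
Method 2: p ≈ ln(6.13e-9/8.29e-6)/ln(8.29e-6/7.13e-4) ≈ 1.62.
Method 1 has the higher order (≈3.0 vs ≈1.6).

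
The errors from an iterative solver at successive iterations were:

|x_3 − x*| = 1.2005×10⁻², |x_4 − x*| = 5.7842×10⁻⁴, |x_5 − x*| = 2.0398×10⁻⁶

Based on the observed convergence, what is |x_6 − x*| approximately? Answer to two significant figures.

5.5e-11

First estimate the order: p ≈ ln(|x_5 − x*|/|x_4 − x*|) / ln(|x_4 − x*|/|x_3 − x*|) = ln(2.0398×10⁻⁶/5.7842×10⁻⁴)/ln(5.7842×10⁻⁴/1.2005×10⁻²) = ln(0.0035265)/ln(0.0481816) ≈ 1.8621.
Then |x_6 − x*| ≈ |x_5 − x*|·(|x_5 − x*|/|x_4 − x*|)^p = 2.0398×10⁻⁶·(0.0035265)^1.8621 = 2.0398×10⁻⁶·2.70962e-05 ≈ 5.527e-11.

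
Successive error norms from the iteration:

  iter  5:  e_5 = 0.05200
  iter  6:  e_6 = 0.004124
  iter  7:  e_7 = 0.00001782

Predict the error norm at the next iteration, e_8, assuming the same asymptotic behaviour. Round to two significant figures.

1.5e-10

First estimate the order: p ≈ ln(e_7/e_6) / ln(e_6/e_5) = ln(0.00001782/0.004124)/ln(0.004124/0.05200) = ln(0.00432105)/ln(0.0793077) ≈ 2.1481.
Then e_8 ≈ e_7·(e_7/e_6)^p = 0.00001782·(0.00432105)^2.1481 = 0.00001782·8.33699e-06 ≈ 1.486e-10.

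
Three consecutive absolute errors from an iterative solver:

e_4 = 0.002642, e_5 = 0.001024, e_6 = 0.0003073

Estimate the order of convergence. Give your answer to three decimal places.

1.270

p ≈ ln(e_6/e_5) / ln(e_5/e_4)
  = ln(0.0003073/0.001024) / ln(0.001024/0.002642)
  = ln(0.300098) / ln(0.387585)
  = -1.203646 / -0.947820 ≈ 1.269910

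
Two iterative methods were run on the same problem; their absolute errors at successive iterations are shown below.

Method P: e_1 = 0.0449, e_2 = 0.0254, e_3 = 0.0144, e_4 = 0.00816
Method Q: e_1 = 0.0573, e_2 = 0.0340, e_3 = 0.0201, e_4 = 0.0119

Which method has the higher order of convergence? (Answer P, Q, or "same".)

Method P: p ≈ ln(0.00816/0.0144)/ln(0.0144/0.0254) ≈ 1.00.
Method Q: p ≈ ln(0.0119/0.0201)/ln(0.0201/0.0340) ≈ 1.00.
Both orders ≈ 1.0 — effectively the same.

same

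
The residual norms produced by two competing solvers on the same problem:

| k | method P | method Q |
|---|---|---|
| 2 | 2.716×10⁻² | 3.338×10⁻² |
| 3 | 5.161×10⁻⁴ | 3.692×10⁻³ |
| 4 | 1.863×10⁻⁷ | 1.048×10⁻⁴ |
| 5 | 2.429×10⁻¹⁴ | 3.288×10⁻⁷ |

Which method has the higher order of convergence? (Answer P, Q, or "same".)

Method P: p ≈ ln(2.429×10⁻¹⁴/1.863×10⁻⁷)/ln(1.863×10⁻⁷/5.161×10⁻⁴) ≈ 2.00.
Method Q: p ≈ ln(3.288×10⁻⁷/1.048×10⁻⁴)/ln(1.048×10⁻⁴/3.692×10⁻³) ≈ 1.62.
Method P has the higher order (≈2.0 vs ≈1.6).

P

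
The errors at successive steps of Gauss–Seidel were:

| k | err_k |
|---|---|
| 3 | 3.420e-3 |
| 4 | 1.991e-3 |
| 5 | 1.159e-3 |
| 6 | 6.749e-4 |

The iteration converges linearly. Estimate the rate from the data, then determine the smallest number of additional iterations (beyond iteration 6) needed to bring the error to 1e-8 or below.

21

Rate ρ ≈ err_6/err_5 = 6.749e-4/1.159e-3 = 0.5823.
After j more steps, err_{6+j} ≈ 6.749e-4·ρ^j; need ρ^j ≤ 1e-8/6.749e-4 = 1.4817e-05.
j ≥ ln(1.4817e-05)/ln(0.5823) = -11.1197/-0.54077 = 20.563.
So 21 more iterations are needed.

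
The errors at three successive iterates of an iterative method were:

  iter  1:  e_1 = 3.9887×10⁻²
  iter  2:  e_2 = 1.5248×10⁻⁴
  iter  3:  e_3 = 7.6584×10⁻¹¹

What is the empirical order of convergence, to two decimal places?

2.61

p ≈ ln(e_3/e_2) / ln(e_2/e_1)
  = ln(7.6584×10⁻¹¹/1.5248×10⁻⁴) / ln(1.5248×10⁻⁴/3.9887×10⁻²)
  = ln(5.02256e-07) / ln(0.0038228)
  = -14.50416 / -5.56677 ≈ 2.60549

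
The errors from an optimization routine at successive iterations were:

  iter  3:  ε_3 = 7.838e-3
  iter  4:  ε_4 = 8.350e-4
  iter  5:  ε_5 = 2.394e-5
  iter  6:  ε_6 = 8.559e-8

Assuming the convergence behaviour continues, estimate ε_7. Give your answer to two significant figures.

First estimate the order: p ≈ ln(ε_6/ε_5) / ln(ε_5/ε_4) = ln(8.559e-8/2.394e-5)/ln(2.394e-5/8.350e-4) = ln(0.00357519)/ln(0.0286707) ≈ 1.5861.
Then ε_7 ≈ ε_6·(ε_6/ε_5)^p = 8.559e-8·(0.00357519)^1.5861 = 8.559e-8·0.00013161 ≈ 1.126e-11.

1.1e-11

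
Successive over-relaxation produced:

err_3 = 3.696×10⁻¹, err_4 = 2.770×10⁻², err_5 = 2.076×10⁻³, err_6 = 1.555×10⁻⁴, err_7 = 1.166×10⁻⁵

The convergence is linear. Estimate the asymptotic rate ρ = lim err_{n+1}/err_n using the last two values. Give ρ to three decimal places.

ρ ≈ err_7/err_6 = 1.166×10⁻⁵/1.555×10⁻⁴ = 0.07498

0.075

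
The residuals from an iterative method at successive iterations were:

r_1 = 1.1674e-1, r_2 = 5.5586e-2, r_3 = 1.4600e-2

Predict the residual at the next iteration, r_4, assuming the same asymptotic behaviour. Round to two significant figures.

First estimate the order: p ≈ ln(r_3/r_2) / ln(r_2/r_1) = ln(1.4600e-2/5.5586e-2)/ln(5.5586e-2/1.1674e-1) = ln(0.262656)/ln(0.476152) ≈ 1.8017.
Then r_4 ≈ r_3·(r_3/r_2)^p = 1.4600e-2·(0.262656)^1.8017 = 1.4600e-2·0.0899311 ≈ 0.001313.

1.3e-3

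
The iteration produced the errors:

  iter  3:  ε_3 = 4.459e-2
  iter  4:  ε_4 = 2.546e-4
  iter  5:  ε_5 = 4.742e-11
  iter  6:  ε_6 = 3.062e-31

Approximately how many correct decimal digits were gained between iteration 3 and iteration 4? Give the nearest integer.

2

Digits gained ≈ log₁₀(ε_3/ε_4) = log₁₀(4.459e-2/2.546e-4) = log₁₀(175.137) ≈ 2.243.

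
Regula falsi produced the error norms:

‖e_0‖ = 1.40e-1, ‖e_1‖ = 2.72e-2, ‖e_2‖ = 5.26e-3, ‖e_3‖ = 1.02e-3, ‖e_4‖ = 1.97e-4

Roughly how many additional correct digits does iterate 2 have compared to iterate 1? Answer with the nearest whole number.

Digits gained ≈ log₁₀(‖e_1‖/‖e_2‖) = log₁₀(2.72e-2/5.26e-3) = log₁₀(5.1711) ≈ 0.714.

1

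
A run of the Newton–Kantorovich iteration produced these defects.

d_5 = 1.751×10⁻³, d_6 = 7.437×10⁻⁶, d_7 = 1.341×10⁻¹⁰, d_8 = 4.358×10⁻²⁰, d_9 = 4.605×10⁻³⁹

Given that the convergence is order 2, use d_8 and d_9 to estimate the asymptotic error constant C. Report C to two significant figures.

2.4

C ≈ d_9 / d_8^2
  = 4.605×10⁻³⁹ / (4.358×10⁻²⁰)^2
  = 4.605×10⁻³⁹ / 1.89922e-39 ≈ 2.4247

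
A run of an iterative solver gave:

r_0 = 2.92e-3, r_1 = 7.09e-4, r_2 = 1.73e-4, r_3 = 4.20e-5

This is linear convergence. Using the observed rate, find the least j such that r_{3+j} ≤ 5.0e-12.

Rate ρ ≈ r_3/r_2 = 4.20e-5/1.73e-4 = 0.2428.
After j more steps, r_{3+j} ≈ 4.20e-5·ρ^j; need ρ^j ≤ 5.0e-12/4.20e-5 = 1.19048e-07.
j ≥ ln(1.19048e-07)/ln(0.2428) = -15.9437/-1.41552 = 11.263.
So 12 more iterations are needed.

12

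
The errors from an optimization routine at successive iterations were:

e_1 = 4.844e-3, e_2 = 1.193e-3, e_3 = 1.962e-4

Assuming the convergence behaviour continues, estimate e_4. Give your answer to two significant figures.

1.9e-5

First estimate the order: p ≈ ln(e_3/e_2) / ln(e_2/e_1) = ln(1.962e-4/1.193e-3)/ln(1.193e-3/4.844e-3) = ln(0.164459)/ln(0.246284) ≈ 1.2882.
Then e_4 ≈ e_3·(e_3/e_2)^p = 1.962e-4·(0.164459)^1.2882 = 1.962e-4·0.097752 ≈ 1.918e-05.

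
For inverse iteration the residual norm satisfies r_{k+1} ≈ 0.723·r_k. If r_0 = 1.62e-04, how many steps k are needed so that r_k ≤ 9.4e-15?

After k steps, r_k ≈ 1.62e-04·0.723^k.
Need 0.723^k ≤ 9.4e-15/1.62e-04 = 5.80247e-11.
k ≥ ln(5.80247e-11)/ln(0.723) = -23.5702/-0.32435 = 72.669.
Smallest integer k = 73.

73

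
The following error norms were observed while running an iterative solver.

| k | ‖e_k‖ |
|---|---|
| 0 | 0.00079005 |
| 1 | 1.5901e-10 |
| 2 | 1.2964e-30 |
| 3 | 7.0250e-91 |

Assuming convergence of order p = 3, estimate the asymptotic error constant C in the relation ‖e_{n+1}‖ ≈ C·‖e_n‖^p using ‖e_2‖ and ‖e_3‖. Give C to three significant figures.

C ≈ ‖e_3‖ / ‖e_2‖^3
  = 7.0250e-91 / (1.2964e-30)^3
  = 7.0250e-91 / 2.1788e-90 ≈ 0.32243

0.322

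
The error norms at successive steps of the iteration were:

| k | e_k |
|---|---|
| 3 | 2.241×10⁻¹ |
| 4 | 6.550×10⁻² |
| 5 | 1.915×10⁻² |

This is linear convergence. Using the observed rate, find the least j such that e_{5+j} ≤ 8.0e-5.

Rate ρ ≈ e_5/e_4 = 1.915×10⁻²/6.550×10⁻² = 0.2924.
After j more steps, e_{5+j} ≈ 1.915×10⁻²·ρ^j; need ρ^j ≤ 8.0e-5/1.915×10⁻² = 0.00417755.
j ≥ ln(0.00417755)/ln(0.2924) = -5.4780/-1.22963 = 4.455.
So 5 more iterations are needed.

5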